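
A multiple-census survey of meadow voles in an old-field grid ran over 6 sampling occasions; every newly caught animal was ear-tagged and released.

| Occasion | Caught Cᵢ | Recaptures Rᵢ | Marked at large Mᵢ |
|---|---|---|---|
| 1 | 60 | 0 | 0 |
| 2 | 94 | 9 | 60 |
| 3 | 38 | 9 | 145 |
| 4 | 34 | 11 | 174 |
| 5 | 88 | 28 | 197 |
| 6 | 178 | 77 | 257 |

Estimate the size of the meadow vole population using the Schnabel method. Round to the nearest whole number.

N ≈ 598

Σ MᵢCᵢ = 0·60 + 60·94 + 145·38 + 174·34 + 197·88 + 257·178 = 0 + 5640 + 5510 + 5916 + 17336 + 45746 = 80148
Σ Rᵢ = 0 + 9 + 9 + 11 + 28 + 77 = 134
N̂ = 80148 / 134 ≈ 598.1 → 598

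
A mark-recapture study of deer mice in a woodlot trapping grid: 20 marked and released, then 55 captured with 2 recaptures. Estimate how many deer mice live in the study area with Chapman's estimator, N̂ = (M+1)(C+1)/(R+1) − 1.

N = 391

N̂ = (20+1)(55+1)/(2+1) − 1 = 21·56/3 − 1
= 1176/3 − 1 = 392 − 1 = 391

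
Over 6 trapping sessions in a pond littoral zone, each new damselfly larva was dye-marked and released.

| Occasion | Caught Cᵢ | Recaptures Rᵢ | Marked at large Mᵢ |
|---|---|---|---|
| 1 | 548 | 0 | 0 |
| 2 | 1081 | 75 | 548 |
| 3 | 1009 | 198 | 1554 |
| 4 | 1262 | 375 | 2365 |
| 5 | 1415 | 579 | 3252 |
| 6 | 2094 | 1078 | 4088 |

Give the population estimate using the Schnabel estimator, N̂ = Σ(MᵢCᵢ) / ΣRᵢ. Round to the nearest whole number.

Σ MᵢCᵢ = 0·548 + 548·1081 + 1554·1009 + 2365·1262 + 3252·1415 + 4088·2094 = 0 + 592388 + 1567986 + 2984630 + 4601580 + 8560272 = 18306856
Σ Rᵢ = 0 + 75 + 198 + 375 + 579 + 1078 = 2305
N̂ = 18306856 / 2305 ≈ 7942.2 → 7942

N ≈ 7942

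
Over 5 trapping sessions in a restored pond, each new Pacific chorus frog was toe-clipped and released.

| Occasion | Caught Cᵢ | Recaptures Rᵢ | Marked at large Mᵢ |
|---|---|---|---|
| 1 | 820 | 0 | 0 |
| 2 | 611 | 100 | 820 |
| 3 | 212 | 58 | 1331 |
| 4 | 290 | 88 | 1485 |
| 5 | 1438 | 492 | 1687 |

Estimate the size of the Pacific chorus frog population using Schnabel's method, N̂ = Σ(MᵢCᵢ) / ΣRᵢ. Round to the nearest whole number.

N ≈ 4932

Σ MᵢCᵢ = 0·820 + 820·611 + 1331·212 + 1485·290 + 1687·1438 = 0 + 501020 + 282172 + 430650 + 2425906 = 3639748
Σ Rᵢ = 0 + 100 + 58 + 88 + 492 = 738
N̂ = 3639748 / 738 ≈ 4931.9 → 4932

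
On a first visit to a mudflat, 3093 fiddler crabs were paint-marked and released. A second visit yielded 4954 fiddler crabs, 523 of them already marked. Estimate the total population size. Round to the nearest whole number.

If marked individuals mix randomly, R/C ≈ M/N, giving N ≈ M·C/R.
N = (3093 × 4954) / 523 = 15322722 / 523 ≈ 29297.7 → 29298

N ≈ 29,298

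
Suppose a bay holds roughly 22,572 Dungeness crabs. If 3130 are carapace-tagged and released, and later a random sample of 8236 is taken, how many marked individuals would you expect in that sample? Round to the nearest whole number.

expected recaptures ≈ 1142

The marked fraction of the population is 3130/22572, so in a sample of 8236 expect C·(M/N) marked.
E[R] = 3130 × 8236 / 22572 = 25778680 / 22572 ≈ 1142.1 → 1142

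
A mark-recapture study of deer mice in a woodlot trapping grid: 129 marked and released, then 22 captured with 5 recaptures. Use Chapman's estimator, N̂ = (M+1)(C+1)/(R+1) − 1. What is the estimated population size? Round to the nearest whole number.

N̂ = (129+1)(22+1)/(5+1) − 1 = 130·23/6 − 1
= 2990/6 − 1 ≈ 498.3 − 1 ≈ 497.3 → 497

N ≈ 497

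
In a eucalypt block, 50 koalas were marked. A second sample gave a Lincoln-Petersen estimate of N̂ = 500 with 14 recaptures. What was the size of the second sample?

From N = M·C/R: C = N·R / M = 500·14 / 50 = 7000 / 50 = 140.

C = 140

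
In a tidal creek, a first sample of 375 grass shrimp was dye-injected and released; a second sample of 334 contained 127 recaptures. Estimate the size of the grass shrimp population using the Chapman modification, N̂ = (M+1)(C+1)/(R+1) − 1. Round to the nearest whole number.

N̂ = (375+1)(334+1)/(127+1) − 1 = 376·335/128 − 1
= 125960/128 − 1 ≈ 984.1 − 1 ≈ 983.1 → 983

N ≈ 983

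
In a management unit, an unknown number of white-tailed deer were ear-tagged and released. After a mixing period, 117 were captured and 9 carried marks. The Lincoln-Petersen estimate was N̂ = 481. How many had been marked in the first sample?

M = 37

From N = M·C/R: M = N·R / C = 481·9 / 117 = 4329 / 117 = 37.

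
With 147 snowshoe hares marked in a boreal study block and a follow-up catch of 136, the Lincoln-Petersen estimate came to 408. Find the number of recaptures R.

From N = M·C/R: R = M·C / N = 147·136 / 408 = 19992 / 408 = 49.

R = 49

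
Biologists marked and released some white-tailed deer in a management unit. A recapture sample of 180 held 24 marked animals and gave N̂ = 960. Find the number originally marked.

From N = M·C/R: M = N·R / C = 960·24 / 180 = 23040 / 180 = 128.

M = 128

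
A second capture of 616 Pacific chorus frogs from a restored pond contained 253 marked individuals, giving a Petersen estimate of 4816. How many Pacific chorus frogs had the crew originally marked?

M = 1978

From N = M·C/R: M = N·R / C = 4816·253 / 616 = 1218448 / 616 = 1978.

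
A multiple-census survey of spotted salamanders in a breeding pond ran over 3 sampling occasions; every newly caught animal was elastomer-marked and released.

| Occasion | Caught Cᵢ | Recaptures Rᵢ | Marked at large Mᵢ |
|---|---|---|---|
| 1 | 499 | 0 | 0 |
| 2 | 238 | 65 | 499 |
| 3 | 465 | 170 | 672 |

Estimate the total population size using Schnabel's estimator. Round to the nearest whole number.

N ≈ 1835

Σ MᵢCᵢ = 0·499 + 499·238 + 672·465 = 0 + 118762 + 312480 = 431242
Σ Rᵢ = 0 + 65 + 170 = 235
N̂ = 431242 / 235 ≈ 1835.1 → 1835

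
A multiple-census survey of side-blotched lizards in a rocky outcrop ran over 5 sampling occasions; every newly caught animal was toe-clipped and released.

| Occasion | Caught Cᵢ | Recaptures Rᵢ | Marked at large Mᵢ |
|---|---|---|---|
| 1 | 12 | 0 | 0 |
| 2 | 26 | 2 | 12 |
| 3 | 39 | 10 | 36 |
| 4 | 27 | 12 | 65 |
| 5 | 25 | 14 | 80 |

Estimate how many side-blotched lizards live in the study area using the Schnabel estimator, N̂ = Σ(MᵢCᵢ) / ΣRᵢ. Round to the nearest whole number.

Σ MᵢCᵢ = 0·12 + 12·26 + 36·39 + 65·27 + 80·25 = 0 + 312 + 1404 + 1755 + 2000 = 5471
Σ Rᵢ = 0 + 2 + 10 + 12 + 14 = 38
N̂ = 5471 / 38 ≈ 144.0 → 144

N ≈ 144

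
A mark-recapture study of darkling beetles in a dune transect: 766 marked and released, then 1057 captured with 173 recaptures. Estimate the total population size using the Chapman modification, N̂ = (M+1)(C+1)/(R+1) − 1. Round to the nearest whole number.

N ≈ 4663

N̂ = (766+1)(1057+1)/(173+1) − 1 = 767·1058/174 − 1
= 811486/174 − 1 ≈ 4663.7 − 1 ≈ 4662.7 → 4663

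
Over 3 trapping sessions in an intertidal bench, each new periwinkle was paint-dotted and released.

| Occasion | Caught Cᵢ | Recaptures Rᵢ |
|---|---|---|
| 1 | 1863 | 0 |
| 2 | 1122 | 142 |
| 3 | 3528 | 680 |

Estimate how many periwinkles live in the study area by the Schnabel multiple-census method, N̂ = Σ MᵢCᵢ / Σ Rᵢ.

N = 14,745

Marked at large before each occasion: Mᵢ = Σⱼ<ᵢ (Cⱼ − Rⱼ) → M1=0, M2=1863, M3=2843
Σ MᵢCᵢ = 0·1863 + 1863·1122 + 2843·3528 = 0 + 2090286 + 10030104 = 12120390
Σ Rᵢ = 0 + 142 + 680 = 822
N̂ = 12120390 / 822 = 14745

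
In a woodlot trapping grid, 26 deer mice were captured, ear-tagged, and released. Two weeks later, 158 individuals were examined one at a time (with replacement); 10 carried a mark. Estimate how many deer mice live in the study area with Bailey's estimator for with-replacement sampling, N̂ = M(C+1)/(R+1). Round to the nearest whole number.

N ≈ 376

N̂ = 26·(158+1)/(10+1) = 26·159/11 = 4134/11 ≈ 375.8 → 376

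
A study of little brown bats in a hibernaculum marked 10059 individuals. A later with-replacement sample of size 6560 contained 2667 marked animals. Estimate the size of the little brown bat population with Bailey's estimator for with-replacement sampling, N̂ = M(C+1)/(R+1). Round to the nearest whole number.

N̂ = 10059·(6560+1)/(2667+1) = 10059·6561/2668 = 65997099/2668 ≈ 24736.5 → 24737

N ≈ 24,737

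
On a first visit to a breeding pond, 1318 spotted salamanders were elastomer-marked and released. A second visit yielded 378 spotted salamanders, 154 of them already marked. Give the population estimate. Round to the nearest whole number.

N = (1318 × 378) / 154 = 498204 / 154 ≈ 3235.1 → 3235

N ≈ 3235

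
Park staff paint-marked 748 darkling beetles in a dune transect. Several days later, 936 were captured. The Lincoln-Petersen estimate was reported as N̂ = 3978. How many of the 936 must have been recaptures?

R = 176

From N = M·C/R: R = M·C / N = 748·936 / 3978 = 700128 / 3978 = 176.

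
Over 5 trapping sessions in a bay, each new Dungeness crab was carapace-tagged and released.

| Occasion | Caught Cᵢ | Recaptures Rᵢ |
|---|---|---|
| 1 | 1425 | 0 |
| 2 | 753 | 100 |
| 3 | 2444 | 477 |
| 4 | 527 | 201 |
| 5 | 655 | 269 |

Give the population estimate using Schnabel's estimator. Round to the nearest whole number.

Marked at large before each occasion: Mᵢ = Σⱼ<ᵢ (Cⱼ − Rⱼ) → M1=0, M2=1425, M3=2078, M4=4045, M5=4371
Σ MᵢCᵢ = 0·1425 + 1425·753 + 2078·2444 + 4045·527 + 4371·655 = 0 + 1073025 + 5078632 + 2131715 + 2863005 = 11146377
Σ Rᵢ = 0 + 100 + 477 + 201 + 269 = 1047
N̂ = 11146377 / 1047 ≈ 10646.0 → 10646

N ≈ 10,646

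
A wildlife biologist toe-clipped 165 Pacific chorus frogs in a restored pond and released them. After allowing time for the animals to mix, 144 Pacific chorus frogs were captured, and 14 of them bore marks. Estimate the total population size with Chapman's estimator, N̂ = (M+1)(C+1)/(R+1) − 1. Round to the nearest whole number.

N̂ = (165+1)(144+1)/(14+1) − 1 = 166·145/15 − 1
= 24070/15 − 1 ≈ 1604.7 − 1 ≈ 1603.7 → 1604

N ≈ 1604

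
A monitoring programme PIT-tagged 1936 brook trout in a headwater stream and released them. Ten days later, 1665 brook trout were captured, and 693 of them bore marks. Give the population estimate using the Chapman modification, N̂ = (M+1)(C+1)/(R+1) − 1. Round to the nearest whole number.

N̂ = (1936+1)(1665+1)/(693+1) − 1 = 1937·1666/694 − 1
= 3227042/694 − 1 ≈ 4649.9 − 1 ≈ 4648.9 → 4649

N ≈ 4649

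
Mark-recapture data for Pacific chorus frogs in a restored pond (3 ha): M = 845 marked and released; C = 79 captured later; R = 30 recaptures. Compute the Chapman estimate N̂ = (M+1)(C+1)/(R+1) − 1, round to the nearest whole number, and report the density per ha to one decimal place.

N̂ = 846·80/31 − 1 = 67680/31 − 1 ≈ 2182.2 → 2182
Density = N̂ / area = 2182 / 3 ≈ 727.33 → 727.3 per ha

density ≈ 727.3 Pacific chorus frogs per ha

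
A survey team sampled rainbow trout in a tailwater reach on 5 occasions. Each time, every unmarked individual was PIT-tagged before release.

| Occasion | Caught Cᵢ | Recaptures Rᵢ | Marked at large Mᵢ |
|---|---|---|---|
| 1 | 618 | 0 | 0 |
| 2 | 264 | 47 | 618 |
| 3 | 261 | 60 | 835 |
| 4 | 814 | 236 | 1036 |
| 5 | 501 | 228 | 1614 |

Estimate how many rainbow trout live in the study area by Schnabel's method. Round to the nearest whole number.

Σ MᵢCᵢ = 0·618 + 618·264 + 835·261 + 1036·814 + 1614·501 = 0 + 163152 + 217935 + 843304 + 808614 = 2033005
Σ Rᵢ = 0 + 47 + 60 + 236 + 228 = 571
N̂ = 2033005 / 571 ≈ 3560.4 → 3560

N ≈ 3560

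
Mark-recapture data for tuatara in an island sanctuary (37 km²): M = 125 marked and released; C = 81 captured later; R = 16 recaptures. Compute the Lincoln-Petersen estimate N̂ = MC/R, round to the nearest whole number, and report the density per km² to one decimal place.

density ≈ 17.1 tuatara per km²

N̂ = 125·81/16 = 10125/16 ≈ 632.8 → 633
Density = N̂ / area = 633 / 37 ≈ 17.11 → 17.1 per km²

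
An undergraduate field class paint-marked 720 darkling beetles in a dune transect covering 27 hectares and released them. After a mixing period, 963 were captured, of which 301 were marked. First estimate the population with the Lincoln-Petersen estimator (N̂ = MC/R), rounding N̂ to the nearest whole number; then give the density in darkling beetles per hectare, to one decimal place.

density ≈ 85.3 darkling beetles per hectare

N̂ = 720·963/301 = 693360/301 ≈ 2303.5 → 2304
Density = N̂ / area = 2304 / 27 ≈ 85.33 → 85.3 per hectare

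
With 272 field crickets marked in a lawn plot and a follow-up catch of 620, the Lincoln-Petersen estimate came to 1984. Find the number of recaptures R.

From N = M·C/R: R = M·C / N = 272·620 / 1984 = 168640 / 1984 = 85.

R = 85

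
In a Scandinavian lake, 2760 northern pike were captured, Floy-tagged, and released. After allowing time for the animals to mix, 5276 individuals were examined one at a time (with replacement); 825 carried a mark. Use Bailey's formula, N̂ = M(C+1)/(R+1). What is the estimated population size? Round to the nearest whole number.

N̂ = 2760·(5276+1)/(825+1) = 2760·5277/826 = 14564520/826 ≈ 17632.6 → 17633

N ≈ 17,633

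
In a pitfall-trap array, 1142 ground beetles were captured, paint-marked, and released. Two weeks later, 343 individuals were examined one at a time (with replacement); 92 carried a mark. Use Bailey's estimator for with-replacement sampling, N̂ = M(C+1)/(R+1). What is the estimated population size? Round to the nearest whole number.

N ≈ 4224

N̂ = 1142·(343+1)/(92+1) = 1142·344/93 = 392848/93 ≈ 4224.2 → 4224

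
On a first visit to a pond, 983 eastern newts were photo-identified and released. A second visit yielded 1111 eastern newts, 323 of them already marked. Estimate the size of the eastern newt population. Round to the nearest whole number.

If marked individuals mix randomly, R/C ≈ M/N, giving N ≈ M·C/R.
N = (983 × 1111) / 323 = 1092113 / 323 ≈ 3381.2 → 3381

N ≈ 3381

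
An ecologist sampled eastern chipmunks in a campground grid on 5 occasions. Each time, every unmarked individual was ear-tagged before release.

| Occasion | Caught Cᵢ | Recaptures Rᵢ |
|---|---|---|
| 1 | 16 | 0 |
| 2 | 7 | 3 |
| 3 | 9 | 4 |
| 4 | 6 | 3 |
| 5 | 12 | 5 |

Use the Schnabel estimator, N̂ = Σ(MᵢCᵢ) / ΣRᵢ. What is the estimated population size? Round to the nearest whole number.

N ≈ 52

Marked at large before each occasion: Mᵢ = Σⱼ<ᵢ (Cⱼ − Rⱼ) → M1=0, M2=16, M3=20, M4=25, M5=28
Σ MᵢCᵢ = 0·16 + 16·7 + 20·9 + 25·6 + 28·12 = 0 + 112 + 180 + 150 + 336 = 778
Σ Rᵢ = 0 + 3 + 4 + 3 + 5 = 15
N̂ = 778 / 15 ≈ 51.9 → 52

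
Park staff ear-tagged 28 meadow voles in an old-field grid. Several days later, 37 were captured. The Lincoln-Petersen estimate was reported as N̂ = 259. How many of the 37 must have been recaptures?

From N = M·C/R: R = M·C / N = 28·37 / 259 = 1036 / 259 = 4.

R = 4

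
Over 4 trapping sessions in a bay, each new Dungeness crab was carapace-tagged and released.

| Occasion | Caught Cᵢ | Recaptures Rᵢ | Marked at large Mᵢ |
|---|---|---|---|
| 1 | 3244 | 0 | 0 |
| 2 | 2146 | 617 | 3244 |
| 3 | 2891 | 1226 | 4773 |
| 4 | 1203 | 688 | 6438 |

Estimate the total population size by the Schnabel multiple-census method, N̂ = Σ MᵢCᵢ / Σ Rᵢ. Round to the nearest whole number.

N ≈ 11,262

Σ MᵢCᵢ = 0·3244 + 3244·2146 + 4773·2891 + 6438·1203 = 0 + 6961624 + 13798743 + 7744914 = 28505281
Σ Rᵢ = 0 + 617 + 1226 + 688 = 2531
N̂ = 28505281 / 2531 ≈ 11262.46 → 11262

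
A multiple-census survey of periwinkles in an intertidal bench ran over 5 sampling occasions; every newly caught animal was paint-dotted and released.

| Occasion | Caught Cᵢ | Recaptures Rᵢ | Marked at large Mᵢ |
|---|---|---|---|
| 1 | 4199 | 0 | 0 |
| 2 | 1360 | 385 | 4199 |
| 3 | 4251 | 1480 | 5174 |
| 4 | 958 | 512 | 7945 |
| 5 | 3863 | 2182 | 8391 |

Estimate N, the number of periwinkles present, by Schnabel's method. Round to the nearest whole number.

Σ MᵢCᵢ = 0·4199 + 4199·1360 + 5174·4251 + 7945·958 + 8391·3863 = 0 + 5710640 + 21994674 + 7611310 + 32414433 = 67731057
Σ Rᵢ = 0 + 385 + 1480 + 512 + 2182 = 4559
N̂ = 67731057 / 4559 ≈ 14856.6 → 14857

N ≈ 14,857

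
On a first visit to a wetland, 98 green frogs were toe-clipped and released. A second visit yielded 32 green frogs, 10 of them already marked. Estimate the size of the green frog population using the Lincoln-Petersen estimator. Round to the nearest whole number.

The marked fraction in the recapture sample should equal the marked fraction in the population: 10/32 = 98/N.
N = (98 × 32) / 10 = 3136 / 10 ≈ 313.6 → 314

N ≈ 314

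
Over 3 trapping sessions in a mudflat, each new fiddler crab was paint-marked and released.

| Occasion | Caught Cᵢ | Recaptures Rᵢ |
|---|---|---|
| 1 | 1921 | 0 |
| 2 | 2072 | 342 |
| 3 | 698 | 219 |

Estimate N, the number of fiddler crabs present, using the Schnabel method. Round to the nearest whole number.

Marked at large before each occasion: Mᵢ = Σⱼ<ᵢ (Cⱼ − Rⱼ) → M1=0, M2=1921, M3=3651
Σ MᵢCᵢ = 0·1921 + 1921·2072 + 3651·698 = 0 + 3980312 + 2548398 = 6528710
Σ Rᵢ = 0 + 342 + 219 = 561
N̂ = 6528710 / 561 ≈ 11637.6 → 11638

N ≈ 11,638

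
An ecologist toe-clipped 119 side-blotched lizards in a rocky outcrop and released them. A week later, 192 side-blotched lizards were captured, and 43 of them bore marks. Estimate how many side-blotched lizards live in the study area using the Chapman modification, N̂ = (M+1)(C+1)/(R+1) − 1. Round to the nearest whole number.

N̂ = (119+1)(192+1)/(43+1) − 1 = 120·193/44 − 1
= 23160/44 − 1 ≈ 526.4 − 1 ≈ 525.4 → 525

N ≈ 525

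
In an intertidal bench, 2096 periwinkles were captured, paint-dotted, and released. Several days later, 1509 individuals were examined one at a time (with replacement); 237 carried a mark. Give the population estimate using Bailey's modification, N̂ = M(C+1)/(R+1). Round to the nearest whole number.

N ≈ 13,298

N̂ = 2096·(1509+1)/(237+1) = 2096·1510/238 = 3164960/238 ≈ 13298.2 → 13298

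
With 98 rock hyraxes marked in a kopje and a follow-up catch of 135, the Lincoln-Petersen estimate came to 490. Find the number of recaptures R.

R = 27

From N = M·C/R: R = M·C / N = 98·135 / 490 = 13230 / 490 = 27.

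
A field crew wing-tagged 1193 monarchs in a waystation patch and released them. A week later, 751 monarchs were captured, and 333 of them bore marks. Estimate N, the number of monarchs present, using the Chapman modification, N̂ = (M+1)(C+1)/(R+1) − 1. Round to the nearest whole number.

N ≈ 2687

N̂ = (1193+1)(751+1)/(333+1) − 1 = 1194·752/334 − 1
= 897888/334 − 1 ≈ 2688.3 − 1 ≈ 2687.3 → 2687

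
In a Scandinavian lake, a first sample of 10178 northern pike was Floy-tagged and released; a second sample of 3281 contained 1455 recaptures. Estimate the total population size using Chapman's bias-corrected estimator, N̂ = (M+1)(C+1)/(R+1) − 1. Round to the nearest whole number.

N̂ = (10178+1)(3281+1)/(1455+1) − 1 = 10179·3282/1456 − 1
= 33407478/1456 − 1 ≈ 22944.7 − 1 ≈ 22943.7 → 22944

N ≈ 22,944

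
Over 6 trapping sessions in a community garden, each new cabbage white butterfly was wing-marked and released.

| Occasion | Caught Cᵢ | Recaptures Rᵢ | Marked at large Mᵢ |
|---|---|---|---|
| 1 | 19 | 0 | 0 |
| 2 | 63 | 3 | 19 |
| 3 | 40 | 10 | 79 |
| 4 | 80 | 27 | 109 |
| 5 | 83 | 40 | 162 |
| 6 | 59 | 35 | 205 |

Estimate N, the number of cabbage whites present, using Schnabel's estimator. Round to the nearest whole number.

N ≈ 336

Σ MᵢCᵢ = 0·19 + 19·63 + 79·40 + 109·80 + 162·83 + 205·59 = 0 + 1197 + 3160 + 8720 + 13446 + 12095 = 38618
Σ Rᵢ = 0 + 3 + 10 + 27 + 40 + 35 = 115
N̂ = 38618 / 115 ≈ 335.8 → 336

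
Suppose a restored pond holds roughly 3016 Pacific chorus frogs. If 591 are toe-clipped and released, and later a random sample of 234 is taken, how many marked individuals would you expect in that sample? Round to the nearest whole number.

expected recaptures ≈ 46

Expected recaptures E[R] = M·C / N.
E[R] = 591 × 234 / 3016 = 138294 / 3016 ≈ 45.9 → 46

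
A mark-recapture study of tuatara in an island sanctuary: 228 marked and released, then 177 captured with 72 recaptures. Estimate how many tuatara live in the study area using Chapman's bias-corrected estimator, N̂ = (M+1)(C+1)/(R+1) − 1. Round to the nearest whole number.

N̂ = (228+1)(177+1)/(72+1) − 1 = 229·178/73 − 1
= 40762/73 − 1 ≈ 558.4 − 1 ≈ 557.4 → 557

N ≈ 557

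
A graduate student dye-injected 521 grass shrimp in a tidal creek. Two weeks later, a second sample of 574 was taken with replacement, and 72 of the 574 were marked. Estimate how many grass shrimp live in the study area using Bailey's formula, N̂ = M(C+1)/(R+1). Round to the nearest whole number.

N̂ = 521·(574+1)/(72+1) = 521·575/73 = 299575/73 ≈ 4103.8 → 4104

N ≈ 4104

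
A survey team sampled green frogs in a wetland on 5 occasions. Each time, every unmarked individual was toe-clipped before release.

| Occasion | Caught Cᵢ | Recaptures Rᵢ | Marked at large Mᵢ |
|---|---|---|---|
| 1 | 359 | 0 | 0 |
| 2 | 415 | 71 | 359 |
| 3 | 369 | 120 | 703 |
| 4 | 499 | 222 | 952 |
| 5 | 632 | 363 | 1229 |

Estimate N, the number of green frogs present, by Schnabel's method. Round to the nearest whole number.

Σ MᵢCᵢ = 0·359 + 359·415 + 703·369 + 952·499 + 1229·632 = 0 + 148985 + 259407 + 475048 + 776728 = 1660168
Σ Rᵢ = 0 + 71 + 120 + 222 + 363 = 776
N̂ = 1660168 / 776 ≈ 2139.4 → 2139

N ≈ 2139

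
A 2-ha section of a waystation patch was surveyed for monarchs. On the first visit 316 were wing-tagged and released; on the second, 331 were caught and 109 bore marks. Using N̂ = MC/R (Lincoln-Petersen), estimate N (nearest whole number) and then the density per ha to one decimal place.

N̂ = 316·331/109 = 104596/109 ≈ 959.6 → 960
Density = N̂ / area = 960 / 2 = 480.0 per ha

density ≈ 480.0 monarchs per ha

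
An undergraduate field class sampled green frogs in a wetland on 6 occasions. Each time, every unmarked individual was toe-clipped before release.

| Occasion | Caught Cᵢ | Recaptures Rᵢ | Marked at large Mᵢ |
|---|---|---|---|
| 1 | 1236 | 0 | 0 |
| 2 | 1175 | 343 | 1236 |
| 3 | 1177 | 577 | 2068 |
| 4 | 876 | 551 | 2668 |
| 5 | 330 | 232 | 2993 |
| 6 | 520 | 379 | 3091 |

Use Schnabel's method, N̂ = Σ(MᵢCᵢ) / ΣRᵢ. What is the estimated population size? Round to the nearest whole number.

Σ MᵢCᵢ = 0·1236 + 1236·1175 + 2068·1177 + 2668·876 + 2993·330 + 3091·520 = 0 + 1452300 + 2434036 + 2337168 + 987690 + 1607320 = 8818514
Σ Rᵢ = 0 + 343 + 577 + 551 + 232 + 379 = 2082
N̂ = 8818514 / 2082 ≈ 4235.6 → 4236

N ≈ 4236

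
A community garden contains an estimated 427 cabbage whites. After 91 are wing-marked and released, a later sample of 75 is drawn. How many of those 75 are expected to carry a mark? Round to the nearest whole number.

Expected recaptures E[R] = M·C / N.
E[R] = 91 × 75 / 427 = 6825 / 427 ≈ 16.0 → 16

expected recaptures ≈ 16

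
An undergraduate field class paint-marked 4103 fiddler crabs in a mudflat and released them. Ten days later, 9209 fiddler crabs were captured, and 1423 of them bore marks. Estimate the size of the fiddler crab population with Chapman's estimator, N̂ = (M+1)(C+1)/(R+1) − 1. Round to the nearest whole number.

N ≈ 26,542

N̂ = (4103+1)(9209+1)/(1423+1) − 1 = 4104·9210/1424 − 1
= 37797840/1424 − 1 ≈ 26543.4 − 1 ≈ 26542.4 → 26542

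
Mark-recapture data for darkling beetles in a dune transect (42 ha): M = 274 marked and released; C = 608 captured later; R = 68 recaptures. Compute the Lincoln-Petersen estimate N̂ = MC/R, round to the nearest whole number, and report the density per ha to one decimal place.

N̂ = 274·608/68 = 166592/68 ≈ 2449.9 → 2450
Density = N̂ / area = 2450 / 42 ≈ 58.33 → 58.3 per ha

density ≈ 58.3 darkling beetles per ha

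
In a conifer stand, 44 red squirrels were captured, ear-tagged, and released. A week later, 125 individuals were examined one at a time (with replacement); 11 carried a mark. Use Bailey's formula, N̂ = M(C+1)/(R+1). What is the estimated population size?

N̂ = 44·(125+1)/(11+1) = 44·126/12 = 5544/12 = 462

N = 462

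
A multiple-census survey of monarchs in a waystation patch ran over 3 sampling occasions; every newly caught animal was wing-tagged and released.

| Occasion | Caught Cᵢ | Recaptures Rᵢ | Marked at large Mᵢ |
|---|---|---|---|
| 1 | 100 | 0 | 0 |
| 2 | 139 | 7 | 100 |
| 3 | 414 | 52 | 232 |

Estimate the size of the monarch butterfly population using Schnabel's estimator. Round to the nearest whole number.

Σ MᵢCᵢ = 0·100 + 100·139 + 232·414 = 0 + 13900 + 96048 = 109948
Σ Rᵢ = 0 + 7 + 52 = 59
N̂ = 109948 / 59 ≈ 1863.5 → 1864

N ≈ 1864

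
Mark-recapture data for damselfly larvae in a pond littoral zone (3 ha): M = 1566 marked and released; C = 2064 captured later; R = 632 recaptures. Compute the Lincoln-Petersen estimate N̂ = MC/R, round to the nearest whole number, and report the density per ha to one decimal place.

N̂ = 1566·2064/632 = 3232224/632 ≈ 5114.3 → 5114
Density = N̂ / area = 5114 / 3 ≈ 1704.67 → 1704.7 per ha

density ≈ 1704.7 damselfly larvae per ha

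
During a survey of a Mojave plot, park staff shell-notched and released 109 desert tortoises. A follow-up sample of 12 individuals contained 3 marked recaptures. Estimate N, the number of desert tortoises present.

The marked fraction in the recapture sample should equal the marked fraction in the population: 3/12 = 109/N.
N = (109 × 12) / 3 = 1308 / 3 = 436

N = 436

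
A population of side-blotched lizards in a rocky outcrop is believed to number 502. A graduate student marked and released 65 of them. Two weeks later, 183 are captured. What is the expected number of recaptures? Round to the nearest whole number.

Expected recaptures E[R] = M·C / N.
E[R] = 65 × 183 / 502 = 11895 / 502 ≈ 23.7 → 24

expected recaptures ≈ 24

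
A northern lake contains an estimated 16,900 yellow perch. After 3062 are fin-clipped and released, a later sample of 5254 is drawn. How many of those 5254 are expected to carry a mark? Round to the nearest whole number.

The marked fraction of the population is 3062/16900, so in a sample of 5254 expect C·(M/N) marked.
E[R] = 3062 × 5254 / 16900 = 16087748 / 16900 ≈ 951.9 → 952

expected recaptures ≈ 952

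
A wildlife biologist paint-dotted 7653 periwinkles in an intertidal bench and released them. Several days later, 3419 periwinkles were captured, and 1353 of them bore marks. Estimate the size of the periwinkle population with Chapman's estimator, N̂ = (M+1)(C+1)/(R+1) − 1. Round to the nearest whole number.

N̂ = (7653+1)(3419+1)/(1353+1) − 1 = 7654·3420/1354 − 1
= 26176680/1354 − 1 ≈ 19332.9 − 1 ≈ 19331.9 → 19332

N ≈ 19,332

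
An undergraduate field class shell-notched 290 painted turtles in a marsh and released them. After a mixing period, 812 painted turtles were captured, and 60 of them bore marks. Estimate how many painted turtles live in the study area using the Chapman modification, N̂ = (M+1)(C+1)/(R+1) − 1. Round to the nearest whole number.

N ≈ 3877

N̂ = (290+1)(812+1)/(60+1) − 1 = 291·813/61 − 1
= 236583/61 − 1 ≈ 3878.4 − 1 ≈ 3877.4 → 3877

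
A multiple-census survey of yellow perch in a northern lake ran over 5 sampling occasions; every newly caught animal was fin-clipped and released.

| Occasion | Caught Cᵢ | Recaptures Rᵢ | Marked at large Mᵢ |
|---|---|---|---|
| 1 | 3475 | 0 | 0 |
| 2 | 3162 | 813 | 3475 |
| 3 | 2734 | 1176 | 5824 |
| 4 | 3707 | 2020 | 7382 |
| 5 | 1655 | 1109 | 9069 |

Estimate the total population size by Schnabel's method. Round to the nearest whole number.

Σ MᵢCᵢ = 0·3475 + 3475·3162 + 5824·2734 + 7382·3707 + 9069·1655 = 0 + 10987950 + 15922816 + 27365074 + 15009195 = 69285035
Σ Rᵢ = 0 + 813 + 1176 + 2020 + 1109 = 5118
N̂ = 69285035 / 5118 ≈ 13537.5 → 13538

N ≈ 13,538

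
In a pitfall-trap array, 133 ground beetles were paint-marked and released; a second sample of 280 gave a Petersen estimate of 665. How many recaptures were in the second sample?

R = 56

From N = M·C/R: R = M·C / N = 133·280 / 665 = 37240 / 665 = 56.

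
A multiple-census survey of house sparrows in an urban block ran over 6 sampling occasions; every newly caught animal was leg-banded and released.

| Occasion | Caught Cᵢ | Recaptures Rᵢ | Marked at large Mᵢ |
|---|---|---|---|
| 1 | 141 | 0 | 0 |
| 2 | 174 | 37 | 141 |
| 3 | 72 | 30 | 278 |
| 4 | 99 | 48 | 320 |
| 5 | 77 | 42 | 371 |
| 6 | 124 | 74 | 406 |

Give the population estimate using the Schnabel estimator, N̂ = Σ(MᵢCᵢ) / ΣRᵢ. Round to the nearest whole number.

Σ MᵢCᵢ = 0·141 + 141·174 + 278·72 + 320·99 + 371·77 + 406·124 = 0 + 24534 + 20016 + 31680 + 28567 + 50344 = 155141
Σ Rᵢ = 0 + 37 + 30 + 48 + 42 + 74 = 231
N̂ = 155141 / 231 ≈ 671.6 → 672

N ≈ 672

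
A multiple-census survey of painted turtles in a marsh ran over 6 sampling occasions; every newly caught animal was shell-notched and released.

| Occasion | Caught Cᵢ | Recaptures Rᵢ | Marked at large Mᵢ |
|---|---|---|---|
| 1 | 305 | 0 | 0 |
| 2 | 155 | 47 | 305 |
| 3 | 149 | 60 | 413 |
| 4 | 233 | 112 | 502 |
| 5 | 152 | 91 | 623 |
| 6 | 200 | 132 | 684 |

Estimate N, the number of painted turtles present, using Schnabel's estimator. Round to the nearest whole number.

Σ MᵢCᵢ = 0·305 + 305·155 + 413·149 + 502·233 + 623·152 + 684·200 = 0 + 47275 + 61537 + 116966 + 94696 + 136800 = 457274
Σ Rᵢ = 0 + 47 + 60 + 112 + 91 + 132 = 442
N̂ = 457274 / 442 ≈ 1034.6 → 1035

N ≈ 1035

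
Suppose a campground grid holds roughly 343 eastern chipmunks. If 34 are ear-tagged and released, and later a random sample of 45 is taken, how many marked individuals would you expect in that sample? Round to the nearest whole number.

The marked fraction of the population is 34/343, so in a sample of 45 expect C·(M/N) marked.
E[R] = 34 × 45 / 343 = 1530 / 343 ≈ 4.46 → 4

expected recaptures ≈ 4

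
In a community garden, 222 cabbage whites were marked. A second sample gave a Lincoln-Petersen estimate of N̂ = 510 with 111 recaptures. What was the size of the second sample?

From N = M·C/R: C = N·R / M = 510·111 / 222 = 56610 / 222 = 255.

C = 255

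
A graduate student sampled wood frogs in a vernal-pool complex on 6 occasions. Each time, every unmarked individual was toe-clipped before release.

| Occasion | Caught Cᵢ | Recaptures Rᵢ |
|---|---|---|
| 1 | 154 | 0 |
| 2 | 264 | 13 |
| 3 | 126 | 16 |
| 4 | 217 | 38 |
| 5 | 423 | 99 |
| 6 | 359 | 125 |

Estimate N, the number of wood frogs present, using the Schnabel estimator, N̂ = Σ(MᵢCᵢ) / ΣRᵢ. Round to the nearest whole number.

N ≈ 2964

Marked at large before each occasion: Mᵢ = Σⱼ<ᵢ (Cⱼ − Rⱼ) → M1=0, M2=154, M3=405, M4=515, M5=694, M6=1018
Σ MᵢCᵢ = 0·154 + 154·264 + 405·126 + 515·217 + 694·423 + 1018·359 = 0 + 40656 + 51030 + 111755 + 293562 + 365462 = 862465
Σ Rᵢ = 0 + 13 + 16 + 38 + 99 + 125 = 291
N̂ = 862465 / 291 ≈ 2963.8 → 2964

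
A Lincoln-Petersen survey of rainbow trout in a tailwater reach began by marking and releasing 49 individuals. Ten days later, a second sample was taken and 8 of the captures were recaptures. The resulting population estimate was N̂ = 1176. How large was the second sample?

C = 192

From N = M·C/R: C = N·R / M = 1176·8 / 49 = 9408 / 49 = 192.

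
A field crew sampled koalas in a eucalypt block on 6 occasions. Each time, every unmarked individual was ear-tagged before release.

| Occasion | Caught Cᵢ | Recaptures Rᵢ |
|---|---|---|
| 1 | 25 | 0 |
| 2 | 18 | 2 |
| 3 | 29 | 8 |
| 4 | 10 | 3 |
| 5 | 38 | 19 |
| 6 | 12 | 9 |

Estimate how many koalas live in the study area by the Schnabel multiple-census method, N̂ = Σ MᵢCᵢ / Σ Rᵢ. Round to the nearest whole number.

Marked at large before each occasion: Mᵢ = Σⱼ<ᵢ (Cⱼ − Rⱼ) → M1=0, M2=25, M3=41, M4=62, M5=69, M6=88
Σ MᵢCᵢ = 0·25 + 25·18 + 41·29 + 62·10 + 69·38 + 88·12 = 0 + 450 + 1189 + 620 + 2622 + 1056 = 5937
Σ Rᵢ = 0 + 2 + 8 + 3 + 19 + 9 = 41
N̂ = 5937 / 41 ≈ 144.8 → 145

N ≈ 145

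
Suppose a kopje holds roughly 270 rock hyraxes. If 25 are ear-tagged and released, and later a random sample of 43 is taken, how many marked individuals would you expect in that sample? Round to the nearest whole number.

expected recaptures ≈ 4

Expected recaptures E[R] = M·C / N.
E[R] = 25 × 43 / 270 = 1075 / 270 ≈ 4.0 → 4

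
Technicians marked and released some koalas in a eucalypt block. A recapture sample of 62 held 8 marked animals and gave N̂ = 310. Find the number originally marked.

M = 40

From N = M·C/R: M = N·R / C = 310·8 / 62 = 2480 / 62 = 40.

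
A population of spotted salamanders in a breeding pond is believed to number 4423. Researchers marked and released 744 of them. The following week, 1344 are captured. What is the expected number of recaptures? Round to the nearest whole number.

The marked fraction of the population is 744/4423, so in a sample of 1344 expect C·(M/N) marked.
E[R] = 744 × 1344 / 4423 = 999936 / 4423 ≈ 226.1 → 226

expected recaptures ≈ 226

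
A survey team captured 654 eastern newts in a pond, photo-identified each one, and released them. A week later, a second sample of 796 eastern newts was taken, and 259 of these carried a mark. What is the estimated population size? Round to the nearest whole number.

N ≈ 2010

N = (654 × 796) / 259 = 520584 / 259 ≈ 2010.0 → 2010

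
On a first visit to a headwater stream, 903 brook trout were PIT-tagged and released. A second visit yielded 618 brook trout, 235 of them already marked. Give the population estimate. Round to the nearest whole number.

N ≈ 2375

N = (903 × 618) / 235 = 558054 / 235 ≈ 2374.7 → 2375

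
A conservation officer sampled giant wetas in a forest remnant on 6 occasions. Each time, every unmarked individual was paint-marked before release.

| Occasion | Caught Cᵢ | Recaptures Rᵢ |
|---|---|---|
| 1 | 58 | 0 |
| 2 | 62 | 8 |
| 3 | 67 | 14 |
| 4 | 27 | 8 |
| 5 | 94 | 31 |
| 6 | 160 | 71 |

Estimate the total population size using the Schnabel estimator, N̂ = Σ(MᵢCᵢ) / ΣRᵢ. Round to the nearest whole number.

N ≈ 548

Marked at large before each occasion: Mᵢ = Σⱼ<ᵢ (Cⱼ − Rⱼ) → M1=0, M2=58, M3=112, M4=165, M5=184, M6=247
Σ MᵢCᵢ = 0·58 + 58·62 + 112·67 + 165·27 + 184·94 + 247·160 = 0 + 3596 + 7504 + 4455 + 17296 + 39520 = 72371
Σ Rᵢ = 0 + 8 + 14 + 8 + 31 + 71 = 132
N̂ = 72371 / 132 ≈ 548.3 → 548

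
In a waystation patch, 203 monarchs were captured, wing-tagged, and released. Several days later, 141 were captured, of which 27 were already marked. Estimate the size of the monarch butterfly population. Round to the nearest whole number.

N ≈ 1060

N = (203 × 141) / 27 = 28623 / 27 ≈ 1060.1 → 1060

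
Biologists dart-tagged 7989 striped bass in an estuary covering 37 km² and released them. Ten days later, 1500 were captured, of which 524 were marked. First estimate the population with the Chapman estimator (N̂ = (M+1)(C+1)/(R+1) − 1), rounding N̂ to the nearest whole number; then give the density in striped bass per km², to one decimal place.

N̂ = 7990·1501/525 − 1 = 11992990/525 − 1 ≈ 22842.8 → 22843
Density = N̂ / area = 22843 / 37 ≈ 617.38 → 617.4 per km²

density ≈ 617.4 striped bass per km²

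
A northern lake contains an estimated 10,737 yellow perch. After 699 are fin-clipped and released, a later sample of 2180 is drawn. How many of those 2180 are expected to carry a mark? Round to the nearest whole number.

Expected recaptures E[R] = M·C / N.
E[R] = 699 × 2180 / 10737 = 1523820 / 10737 ≈ 141.9 → 142

expected recaptures ≈ 142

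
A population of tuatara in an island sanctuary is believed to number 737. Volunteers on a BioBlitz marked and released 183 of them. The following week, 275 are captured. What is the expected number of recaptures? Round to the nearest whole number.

The marked fraction of the population is 183/737, so in a sample of 275 expect C·(M/N) marked.
E[R] = 183 × 275 / 737 = 50325 / 737 ≈ 68.3 → 68

expected recaptures ≈ 68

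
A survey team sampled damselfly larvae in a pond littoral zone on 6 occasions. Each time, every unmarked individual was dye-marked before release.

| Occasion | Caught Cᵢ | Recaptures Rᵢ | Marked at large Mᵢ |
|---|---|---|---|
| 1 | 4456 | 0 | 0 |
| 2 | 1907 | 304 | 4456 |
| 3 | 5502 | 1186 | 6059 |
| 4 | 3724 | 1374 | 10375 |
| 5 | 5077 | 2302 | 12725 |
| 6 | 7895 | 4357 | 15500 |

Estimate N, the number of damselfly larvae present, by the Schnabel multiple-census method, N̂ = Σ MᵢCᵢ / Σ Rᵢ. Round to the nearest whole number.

N ≈ 28,084

Σ MᵢCᵢ = 0·4456 + 4456·1907 + 6059·5502 + 10375·3724 + 12725·5077 + 15500·7895 = 0 + 8497592 + 33336618 + 38636500 + 64604825 + 122372500 = 267448035
Σ Rᵢ = 0 + 304 + 1186 + 1374 + 2302 + 4357 = 9523
N̂ = 267448035 / 9523 ≈ 28084.4 → 28084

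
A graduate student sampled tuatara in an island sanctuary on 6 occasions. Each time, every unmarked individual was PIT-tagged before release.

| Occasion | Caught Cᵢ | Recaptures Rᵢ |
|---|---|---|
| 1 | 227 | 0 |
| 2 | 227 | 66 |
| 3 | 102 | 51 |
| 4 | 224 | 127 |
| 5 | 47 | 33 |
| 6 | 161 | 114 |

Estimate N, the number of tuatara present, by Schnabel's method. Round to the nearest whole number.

N ≈ 775

Marked at large before each occasion: Mᵢ = Σⱼ<ᵢ (Cⱼ − Rⱼ) → M1=0, M2=227, M3=388, M4=439, M5=536, M6=550
Σ MᵢCᵢ = 0·227 + 227·227 + 388·102 + 439·224 + 536·47 + 550·161 = 0 + 51529 + 39576 + 98336 + 25192 + 88550 = 303183
Σ Rᵢ = 0 + 66 + 51 + 127 + 33 + 114 = 391
N̂ = 303183 / 391 ≈ 775.4 → 775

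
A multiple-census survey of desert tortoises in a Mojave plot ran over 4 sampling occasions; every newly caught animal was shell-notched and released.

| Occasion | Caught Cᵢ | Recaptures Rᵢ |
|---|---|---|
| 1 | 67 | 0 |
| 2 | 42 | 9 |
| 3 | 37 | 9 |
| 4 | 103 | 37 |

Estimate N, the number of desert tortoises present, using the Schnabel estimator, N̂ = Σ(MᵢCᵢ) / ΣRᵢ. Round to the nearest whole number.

Marked at large before each occasion: Mᵢ = Σⱼ<ᵢ (Cⱼ − Rⱼ) → M1=0, M2=67, M3=100, M4=128
Σ MᵢCᵢ = 0·67 + 67·42 + 100·37 + 128·103 = 0 + 2814 + 3700 + 13184 = 19698
Σ Rᵢ = 0 + 9 + 9 + 37 = 55
N̂ = 19698 / 55 ≈ 358.1 → 358

N ≈ 358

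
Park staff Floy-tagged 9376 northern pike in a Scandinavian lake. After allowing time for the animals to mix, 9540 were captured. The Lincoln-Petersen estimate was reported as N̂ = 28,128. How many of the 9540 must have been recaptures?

From N = M·C/R: R = M·C / N = 9376·9540 / 28128 = 89447040 / 28128 = 3180.

R = 3180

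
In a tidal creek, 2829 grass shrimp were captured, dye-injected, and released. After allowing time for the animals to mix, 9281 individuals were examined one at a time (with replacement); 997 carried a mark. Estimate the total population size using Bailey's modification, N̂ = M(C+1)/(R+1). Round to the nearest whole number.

N̂ = 2829·(9281+1)/(997+1) = 2829·9282/998 = 26258778/998 ≈ 26311.4 → 26311

N ≈ 26,311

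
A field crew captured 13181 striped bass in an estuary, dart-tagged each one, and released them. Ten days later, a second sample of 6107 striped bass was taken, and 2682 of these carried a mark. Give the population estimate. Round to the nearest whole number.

N = (13181 × 6107) / 2682 = 80496367 / 2682 ≈ 30013.6 → 30014

N ≈ 30,014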